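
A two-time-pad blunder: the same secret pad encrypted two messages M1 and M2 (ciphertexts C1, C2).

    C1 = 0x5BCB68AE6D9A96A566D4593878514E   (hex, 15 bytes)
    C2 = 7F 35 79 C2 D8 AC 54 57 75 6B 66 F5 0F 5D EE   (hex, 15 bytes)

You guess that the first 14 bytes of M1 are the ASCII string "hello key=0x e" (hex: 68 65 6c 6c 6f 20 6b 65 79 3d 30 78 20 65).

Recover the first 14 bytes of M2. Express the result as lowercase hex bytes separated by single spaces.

First, C1 ⊕ C2 = (M1 ⊕ K) ⊕ (M2 ⊕ K) = M1 ⊕ M2, so the key drops out. Then M2 = (M1 ⊕ M2) ⊕ M1 over the first 14 bytes.
byte 0: (5b xor 7f) xor 68 = 24 xor 68 = 4c
byte 1: (cb xor 35) xor 65 = fe xor 65 = 9b
byte 2: (68 xor 79) xor 6c = 11 xor 6c = 7d
byte 3: (ae xor c2) xor 6c = 6c xor 6c = 00
byte 4: (6d xor d8) xor 6f = b5 xor 6f = da
byte 5: (9a xor ac) xor 20 = 36 xor 20 = 16
byte 6: (96 xor 54) xor 6b = c2 xor 6b = a9
byte 7: (a5 xor 57) xor 65 = f2 xor 65 = 97
byte 8: (66 xor 75) xor 79 = 13 xor 79 = 6a
byte 9: (d4 xor 6b) xor 3d = bf xor 3d = 82
byte 10: (59 xor 66) xor 30 = 3f xor 30 = 0f
byte 11: (38 xor f5) xor 78 = cd xor 78 = b5
byte 12: (78 xor 0f) xor 20 = 77 xor 20 = 57
byte 13: (51 xor 5d) xor 65 = 0c xor 65 = 69

4c 9b 7d 00 da 16 a9 97 6a 82 0f b5 57 69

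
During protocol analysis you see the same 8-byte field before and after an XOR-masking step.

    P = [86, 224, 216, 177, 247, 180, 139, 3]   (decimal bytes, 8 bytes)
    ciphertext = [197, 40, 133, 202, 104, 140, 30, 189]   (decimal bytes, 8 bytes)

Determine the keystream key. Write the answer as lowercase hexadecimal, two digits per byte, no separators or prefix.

93c85d7b9f3895be

Since ciphertext = P ⊕ key, XORing both sides with P gives key = P ⊕ ciphertext.
56 XOR c5 = 93
e0 XOR 28 = c8
d8 XOR 85 = 5d
b1 XOR ca = 7b
f7 XOR 68 = 9f
b4 XOR 8c = 38
8b XOR 1e = 95
03 XOR bd = be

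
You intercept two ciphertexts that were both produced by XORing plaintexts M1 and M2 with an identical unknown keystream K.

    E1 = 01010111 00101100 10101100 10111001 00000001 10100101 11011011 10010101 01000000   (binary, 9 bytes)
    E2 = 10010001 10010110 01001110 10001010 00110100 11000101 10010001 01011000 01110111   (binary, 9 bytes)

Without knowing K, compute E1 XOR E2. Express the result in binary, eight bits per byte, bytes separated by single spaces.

E1 ⊕ E2 = (M1 ⊕ K) ⊕ (M2 ⊕ K) = M1 ⊕ M2 — the shared key cancels under XOR.
01010111 ^ 10010001 = 11000110
00101100 ^ 10010110 = 10111010
10101100 ^ 01001110 = 11100010
10111001 ^ 10001010 = 00110011
00000001 ^ 00110100 = 00110101
10100101 ^ 11000101 = 01100000
11011011 ^ 10010001 = 01001010
10010101 ^ 01011000 = 11001101
01000000 ^ 01110111 = 00110111

11000110 10111010 11100010 00110011 00110101 01100000 01001010 11001101 00110111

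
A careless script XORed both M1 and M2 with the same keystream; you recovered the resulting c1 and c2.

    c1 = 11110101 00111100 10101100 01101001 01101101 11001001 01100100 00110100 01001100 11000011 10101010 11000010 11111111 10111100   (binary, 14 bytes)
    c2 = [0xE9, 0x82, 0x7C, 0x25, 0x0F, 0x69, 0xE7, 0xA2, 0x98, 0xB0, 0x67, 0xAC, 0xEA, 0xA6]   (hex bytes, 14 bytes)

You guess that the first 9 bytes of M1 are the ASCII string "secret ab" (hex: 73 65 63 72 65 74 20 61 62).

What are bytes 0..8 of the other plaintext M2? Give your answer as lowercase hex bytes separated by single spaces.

6f db b3 3e 07 d4 a3 f7 b6

First, c1 ⊕ c2 = (M1 ⊕ K) ⊕ (M2 ⊕ K) = M1 ⊕ M2, so the key drops out. Then M2 = (M1 ⊕ M2) ⊕ M1 over the first 9 bytes.
byte 0: (f5 ^ e9) ^ 73 = 1c ^ 73 = 6f
byte 1: (3c ^ 82) ^ 65 = be ^ 65 = db
byte 2: (ac ^ 7c) ^ 63 = d0 ^ 63 = b3
byte 3: (69 ^ 25) ^ 72 = 4c ^ 72 = 3e
byte 4: (6d ^ 0f) ^ 65 = 62 ^ 65 = 07
byte 5: (c9 ^ 69) ^ 74 = a0 ^ 74 = d4
byte 6: (64 ^ e7) ^ 20 = 83 ^ 20 = a3
byte 7: (34 ^ a2) ^ 61 = 96 ^ 61 = f7
byte 8: (4c ^ 98) ^ 62 = d4 ^ 62 = b6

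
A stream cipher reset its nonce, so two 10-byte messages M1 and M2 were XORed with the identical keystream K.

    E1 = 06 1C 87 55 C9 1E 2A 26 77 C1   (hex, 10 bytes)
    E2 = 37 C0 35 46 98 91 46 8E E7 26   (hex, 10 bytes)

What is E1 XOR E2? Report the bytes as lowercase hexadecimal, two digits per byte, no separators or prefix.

31dcb213518f6ca890e7

E1 ⊕ E2 = (M1 ⊕ K) ⊕ (M2 ⊕ K) = M1 ⊕ M2 — the shared key cancels under XOR.
byte 0: 06 ^ 37 = 31
byte 1: 1c ^ c0 = dc
byte 2: 87 ^ 35 = b2
byte 3: 55 ^ 46 = 13
byte 4: c9 ^ 98 = 51
byte 5: 1e ^ 91 = 8f
byte 6: 2a ^ 46 = 6c
byte 7: 26 ^ 8e = a8
byte 8: 77 ^ e7 = 90
byte 9: c1 ^ 26 = e7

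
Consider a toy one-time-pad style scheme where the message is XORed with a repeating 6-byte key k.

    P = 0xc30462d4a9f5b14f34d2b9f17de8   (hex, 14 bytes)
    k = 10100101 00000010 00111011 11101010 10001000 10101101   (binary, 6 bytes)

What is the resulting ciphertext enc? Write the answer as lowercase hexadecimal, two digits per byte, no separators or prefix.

6606593e2158144d0f38315cd8ea

The 6-byte key repeats, so the effective keystream is a5 02 3b ea 88 ad a5 02 3b ea 88 ad a5 02.
byte 0: 11000011 ^ 10100101 = 01100110
byte 1: 00000100 ^ 00000010 = 00000110
byte 2: 01100010 ^ 00111011 = 01011001
byte 3: 11010100 ^ 11101010 = 00111110
byte 4: 10101001 ^ 10001000 = 00100001
byte 5: 11110101 ^ 10101101 = 01011000
byte 6: 10110001 ^ 10100101 = 00010100
byte 7: 01001111 ^ 00000010 = 01001101
byte 8: 00110100 ^ 00111011 = 00001111
byte 9: 11010010 ^ 11101010 = 00111000
byte 10: 10111001 ^ 10001000 = 00110001
byte 11: 11110001 ^ 10101101 = 01011100
byte 12: 01111101 ^ 10100101 = 11011000
byte 13: 11101000 ^ 00000010 = 11101010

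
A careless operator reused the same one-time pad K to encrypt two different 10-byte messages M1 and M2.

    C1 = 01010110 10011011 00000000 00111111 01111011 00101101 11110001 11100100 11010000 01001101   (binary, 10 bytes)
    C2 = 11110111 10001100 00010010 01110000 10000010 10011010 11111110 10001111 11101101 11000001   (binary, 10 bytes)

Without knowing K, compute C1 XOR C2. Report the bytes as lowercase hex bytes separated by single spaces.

a1 17 12 4f f9 b7 0f 6b 3d 8c

C1 ⊕ C2 = (M1 ⊕ K) ⊕ (M2 ⊕ K) = M1 ⊕ M2 — the shared key cancels under XOR.
byte 0: 56 XOR f7 = a1
byte 1: 9b XOR 8c = 17
byte 2: 00 XOR 12 = 12
byte 3: 3f XOR 70 = 4f
byte 4: 7b XOR 82 = f9
byte 5: 2d XOR 9a = b7
byte 6: f1 XOR fe = 0f
byte 7: e4 XOR 8f = 6b
byte 8: d0 XOR ed = 3d
byte 9: 4d XOR c1 = 8c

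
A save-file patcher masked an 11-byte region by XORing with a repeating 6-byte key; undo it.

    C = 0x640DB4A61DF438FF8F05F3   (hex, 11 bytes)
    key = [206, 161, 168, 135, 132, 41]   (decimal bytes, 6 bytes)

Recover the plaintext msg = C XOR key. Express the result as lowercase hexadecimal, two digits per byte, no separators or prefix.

The 6-byte key repeats, so the effective keystream is ce a1 a8 87 84 29 ce a1 a8 87 84.
byte 0: 64 xor ce = aa
byte 1: 0d xor a1 = ac
byte 2: b4 xor a8 = 1c
byte 3: a6 xor 87 = 21
byte 4: 1d xor 84 = 99
byte 5: f4 xor 29 = dd
byte 6: 38 xor ce = f6
byte 7: ff xor a1 = 5e
byte 8: 8f xor a8 = 27
byte 9: 05 xor 87 = 82
byte 10: f3 xor 84 = 77

aaac1c2199ddf65e278277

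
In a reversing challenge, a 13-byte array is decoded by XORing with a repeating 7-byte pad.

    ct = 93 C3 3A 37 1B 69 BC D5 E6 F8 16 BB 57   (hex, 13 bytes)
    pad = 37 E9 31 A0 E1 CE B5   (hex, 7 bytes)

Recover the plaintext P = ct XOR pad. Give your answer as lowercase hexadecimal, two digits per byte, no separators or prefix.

a42a0b97faa709e20fc9b65a99

The 7-byte key repeats, so the effective keystream is 37 e9 31 a0 e1 ce b5 37 e9 31 a0 e1 ce.
byte 0: 10010011 xor 00110111 = 10100100
byte 1: 11000011 xor 11101001 = 00101010
byte 2: 00111010 xor 00110001 = 00001011
byte 3: 00110111 xor 10100000 = 10010111
byte 4: 00011011 xor 11100001 = 11111010
byte 5: 01101001 xor 11001110 = 10100111
byte 6: 10111100 xor 10110101 = 00001001
byte 7: 11010101 xor 00110111 = 11100010
byte 8: 11100110 xor 11101001 = 00001111
byte 9: 11111000 xor 00110001 = 11001001
byte 10: 00010110 xor 10100000 = 10110110
byte 11: 10111011 xor 11100001 = 01011010
byte 12: 01010111 xor 11001110 = 10011001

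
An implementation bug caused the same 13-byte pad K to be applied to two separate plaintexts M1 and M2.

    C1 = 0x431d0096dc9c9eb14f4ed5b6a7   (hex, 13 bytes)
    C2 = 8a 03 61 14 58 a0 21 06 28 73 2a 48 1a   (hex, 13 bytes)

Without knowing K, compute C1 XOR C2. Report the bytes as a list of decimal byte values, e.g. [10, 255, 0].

C1 ⊕ C2 = (M1 ⊕ K) ⊕ (M2 ⊕ K) = M1 ⊕ M2 — the shared key cancels under XOR.
43 XOR 8a = c9
1d XOR 03 = 1e
00 XOR 61 = 61
96 XOR 14 = 82
dc XOR 58 = 84
9c XOR a0 = 3c
9e XOR 21 = bf
b1 XOR 06 = b7
4f XOR 28 = 67
4e XOR 73 = 3d
d5 XOR 2a = ff
b6 XOR 48 = fe
a7 XOR 1a = bd

[201, 30, 97, 130, 132, 60, 191, 183, 103, 61, 255, 254, 189]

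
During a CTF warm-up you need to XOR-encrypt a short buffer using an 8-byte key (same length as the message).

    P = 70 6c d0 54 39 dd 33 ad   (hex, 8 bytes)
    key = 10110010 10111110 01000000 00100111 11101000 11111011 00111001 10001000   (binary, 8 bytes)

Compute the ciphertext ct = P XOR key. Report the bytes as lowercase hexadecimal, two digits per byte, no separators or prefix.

c2d29073d1260a25

XOR is its own inverse, so applying the key byte-wise gives the result directly.
112 ⊕ 178 = 194
108 ⊕ 190 = 210
208 ⊕  64 = 144
 84 ⊕  39 = 115
 57 ⊕ 232 = 209
221 ⊕ 251 =  38
 51 ⊕  57 =  10
173 ⊕ 136 =  37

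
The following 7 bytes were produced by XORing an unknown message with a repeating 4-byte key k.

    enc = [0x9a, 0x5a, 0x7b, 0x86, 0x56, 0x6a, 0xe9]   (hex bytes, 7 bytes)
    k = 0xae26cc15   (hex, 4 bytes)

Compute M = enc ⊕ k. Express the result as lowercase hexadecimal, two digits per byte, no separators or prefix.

347cb793f84c25

The 4-byte key repeats, so the effective keystream is ae 26 cc 15 ae 26 cc.
byte 0: 9a ^ ae = 34
byte 1: 5a ^ 26 = 7c
byte 2: 7b ^ cc = b7
byte 3: 86 ^ 15 = 93
byte 4: 56 ^ ae = f8
byte 5: 6a ^ 26 = 4c
byte 6: e9 ^ cc = 25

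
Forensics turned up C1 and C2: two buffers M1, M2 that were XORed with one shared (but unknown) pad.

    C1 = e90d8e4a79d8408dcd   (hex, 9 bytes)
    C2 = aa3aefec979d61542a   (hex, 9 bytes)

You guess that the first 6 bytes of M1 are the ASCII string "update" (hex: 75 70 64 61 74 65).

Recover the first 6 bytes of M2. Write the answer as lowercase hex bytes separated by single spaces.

36 47 05 c7 9a 20

First, C1 ⊕ C2 = (M1 ⊕ K) ⊕ (M2 ⊕ K) = M1 ⊕ M2, so the key drops out. Then M2 = (M1 ⊕ M2) ⊕ M1 over the first 6 bytes.
byte 0: (e9 ⊕ aa) ⊕ 75 = 43 ⊕ 75 = 36
byte 1: (0d ⊕ 3a) ⊕ 70 = 37 ⊕ 70 = 47
byte 2: (8e ⊕ ef) ⊕ 64 = 61 ⊕ 64 = 05
byte 3: (4a ⊕ ec) ⊕ 61 = a6 ⊕ 61 = c7
byte 4: (79 ⊕ 97) ⊕ 74 = ee ⊕ 74 = 9a
byte 5: (d8 ⊕ 9d) ⊕ 65 = 45 ⊕ 65 = 20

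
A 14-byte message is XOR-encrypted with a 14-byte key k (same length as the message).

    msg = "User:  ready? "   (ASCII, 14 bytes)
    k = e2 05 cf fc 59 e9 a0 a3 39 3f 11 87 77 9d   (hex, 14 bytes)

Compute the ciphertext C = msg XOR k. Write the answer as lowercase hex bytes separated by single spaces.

b7 76 aa 8e 63 c9 80 d1 5c 5e 75 fe 48 bd

55 ⊕ e2 = b7
73 ⊕ 05 = 76
65 ⊕ cf = aa
72 ⊕ fc = 8e
3a ⊕ 59 = 63
20 ⊕ e9 = c9
20 ⊕ a0 = 80
72 ⊕ a3 = d1
65 ⊕ 39 = 5c
61 ⊕ 3f = 5e
64 ⊕ 11 = 75
79 ⊕ 87 = fe
3f ⊕ 77 = 48
20 ⊕ 9d = bd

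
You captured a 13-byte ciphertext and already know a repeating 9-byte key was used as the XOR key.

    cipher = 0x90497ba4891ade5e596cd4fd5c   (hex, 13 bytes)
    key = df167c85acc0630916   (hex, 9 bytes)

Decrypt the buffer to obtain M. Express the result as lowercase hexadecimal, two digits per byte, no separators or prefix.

The 9-byte key repeats, so the effective keystream is df 16 7c 85 ac c0 63 09 16 df 16 7c 85.
byte 0: 90 ⊕ df = 4f
byte 1: 49 ⊕ 16 = 5f
byte 2: 7b ⊕ 7c = 07
byte 3: a4 ⊕ 85 = 21
byte 4: 89 ⊕ ac = 25
byte 5: 1a ⊕ c0 = da
byte 6: de ⊕ 63 = bd
byte 7: 5e ⊕ 09 = 57
byte 8: 59 ⊕ 16 = 4f
byte 9: 6c ⊕ df = b3
byte 10: d4 ⊕ 16 = c2
byte 11: fd ⊕ 7c = 81
byte 12: 5c ⊕ 85 = d9

4f5f072125dabd574fb3c281d9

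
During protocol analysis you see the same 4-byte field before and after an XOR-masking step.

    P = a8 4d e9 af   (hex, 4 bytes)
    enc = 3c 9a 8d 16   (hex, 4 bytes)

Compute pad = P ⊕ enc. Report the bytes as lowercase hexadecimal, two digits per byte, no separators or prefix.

94d764b9

Since enc = P ⊕ pad, XORing both sides with P gives pad = P ⊕ enc.
168 XOR  60 = 148
 77 XOR 154 = 215
233 XOR 141 = 100
175 XOR  22 = 185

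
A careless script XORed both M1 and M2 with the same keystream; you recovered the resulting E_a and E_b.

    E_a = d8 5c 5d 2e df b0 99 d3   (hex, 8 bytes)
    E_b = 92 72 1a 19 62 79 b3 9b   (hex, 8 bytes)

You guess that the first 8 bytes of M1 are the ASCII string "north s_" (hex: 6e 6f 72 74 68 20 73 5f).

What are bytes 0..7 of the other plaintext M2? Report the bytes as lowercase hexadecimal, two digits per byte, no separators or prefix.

24413543d5e95917

First, E_a ⊕ E_b = (M1 ⊕ K) ⊕ (M2 ⊕ K) = M1 ⊕ M2, so the key drops out. Then M2 = (M1 ⊕ M2) ⊕ M1 over the first 8 bytes.
byte 0: (d8 xor 92) xor 6e = 4a xor 6e = 24
byte 1: (5c xor 72) xor 6f = 2e xor 6f = 41
byte 2: (5d xor 1a) xor 72 = 47 xor 72 = 35
byte 3: (2e xor 19) xor 74 = 37 xor 74 = 43
byte 4: (df xor 62) xor 68 = bd xor 68 = d5
byte 5: (b0 xor 79) xor 20 = c9 xor 20 = e9
byte 6: (99 xor b3) xor 73 = 2a xor 73 = 59
byte 7: (d3 xor 9b) xor 5f = 48 xor 5f = 17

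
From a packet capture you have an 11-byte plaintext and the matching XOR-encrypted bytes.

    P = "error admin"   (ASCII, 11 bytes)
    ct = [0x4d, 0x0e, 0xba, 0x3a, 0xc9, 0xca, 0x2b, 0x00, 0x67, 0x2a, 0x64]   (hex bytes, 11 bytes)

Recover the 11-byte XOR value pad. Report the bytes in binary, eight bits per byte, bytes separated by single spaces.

00101000 01111100 11001000 01010101 10111011 11101010 01001010 01100100 00001010 01000011 00001010

Since ct = P ⊕ pad, XORing both sides with P gives pad = P ⊕ ct.
01100101 xor 01001101 = 00101000
01110010 xor 00001110 = 01111100
01110010 xor 10111010 = 11001000
01101111 xor 00111010 = 01010101
01110010 xor 11001001 = 10111011
00100000 xor 11001010 = 11101010
01100001 xor 00101011 = 01001010
01100100 xor 00000000 = 01100100
01101101 xor 01100111 = 00001010
01101001 xor 00101010 = 01000011
01101110 xor 01100100 = 00001010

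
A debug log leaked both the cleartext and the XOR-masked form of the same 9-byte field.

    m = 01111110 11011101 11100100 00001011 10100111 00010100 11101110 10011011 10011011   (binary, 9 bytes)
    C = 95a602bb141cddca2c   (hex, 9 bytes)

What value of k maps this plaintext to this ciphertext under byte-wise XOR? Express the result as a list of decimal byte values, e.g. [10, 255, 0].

Since C = m ⊕ k, XORing both sides with m gives k = m ⊕ C.
byte 0: 7e XOR 95 = eb
byte 1: dd XOR a6 = 7b
byte 2: e4 XOR 02 = e6
byte 3: 0b XOR bb = b0
byte 4: a7 XOR 14 = b3
byte 5: 14 XOR 1c = 08
byte 6: ee XOR dd = 33
byte 7: 9b XOR ca = 51
byte 8: 9b XOR 2c = b7

[235, 123, 230, 176, 179, 8, 51, 81, 183]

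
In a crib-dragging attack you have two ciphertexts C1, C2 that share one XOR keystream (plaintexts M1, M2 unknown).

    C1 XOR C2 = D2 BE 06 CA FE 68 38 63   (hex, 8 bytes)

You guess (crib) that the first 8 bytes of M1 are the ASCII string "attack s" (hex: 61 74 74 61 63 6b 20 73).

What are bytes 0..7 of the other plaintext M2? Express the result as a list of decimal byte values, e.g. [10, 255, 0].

Since C1 ⊕ C2 = M1 ⊕ M2, XORing with the guessed M1 bytes yields the corresponding M2 bytes: M2 = (C1 ⊕ C2) ⊕ M1.
d2 ^ 61 = b3
be ^ 74 = ca
06 ^ 74 = 72
ca ^ 61 = ab
fe ^ 63 = 9d
68 ^ 6b = 03
38 ^ 20 = 18
63 ^ 73 = 10

[179, 202, 114, 171, 157, 3, 24, 16]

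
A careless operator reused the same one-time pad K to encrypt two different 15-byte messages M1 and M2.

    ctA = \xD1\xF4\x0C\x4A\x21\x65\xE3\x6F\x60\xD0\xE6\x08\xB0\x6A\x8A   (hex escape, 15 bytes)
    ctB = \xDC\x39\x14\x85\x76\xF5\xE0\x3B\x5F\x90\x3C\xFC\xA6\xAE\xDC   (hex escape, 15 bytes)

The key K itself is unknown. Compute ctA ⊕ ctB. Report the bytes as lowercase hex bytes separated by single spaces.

0d cd 18 cf 57 90 03 54 3f 40 da f4 16 c4 56

ctA ⊕ ctB = (M1 ⊕ K) ⊕ (M2 ⊕ K) = M1 ⊕ M2 — the shared key cancels under XOR.
d1 xor dc = 0d
f4 xor 39 = cd
0c xor 14 = 18
4a xor 85 = cf
21 xor 76 = 57
65 xor f5 = 90
e3 xor e0 = 03
6f xor 3b = 54
60 xor 5f = 3f
d0 xor 90 = 40
e6 xor 3c = da
08 xor fc = f4
b0 xor a6 = 16
6a xor ae = c4
8a xor dc = 56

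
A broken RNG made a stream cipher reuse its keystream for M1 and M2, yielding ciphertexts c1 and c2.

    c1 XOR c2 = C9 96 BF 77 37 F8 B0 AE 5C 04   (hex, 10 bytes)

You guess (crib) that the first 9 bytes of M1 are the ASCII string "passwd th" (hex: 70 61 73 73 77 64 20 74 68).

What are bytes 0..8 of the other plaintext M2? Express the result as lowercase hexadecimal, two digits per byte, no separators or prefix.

b9f7cc04409c90da34

Since c1 ⊕ c2 = M1 ⊕ M2, XORing with the guessed M1 bytes yields the corresponding M2 bytes: M2 = (c1 ⊕ c2) ⊕ M1.
byte 0: c9 XOR 70 = b9
byte 1: 96 XOR 61 = f7
byte 2: bf XOR 73 = cc
byte 3: 77 XOR 73 = 04
byte 4: 37 XOR 77 = 40
byte 5: f8 XOR 64 = 9c
byte 6: b0 XOR 20 = 90
byte 7: ae XOR 74 = da
byte 8: 5c XOR 68 = 34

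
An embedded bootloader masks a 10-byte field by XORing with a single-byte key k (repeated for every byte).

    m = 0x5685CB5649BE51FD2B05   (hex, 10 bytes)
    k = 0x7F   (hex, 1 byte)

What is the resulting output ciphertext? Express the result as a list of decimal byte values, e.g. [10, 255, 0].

The 1-byte key repeats, so the effective keystream is 7f 7f 7f 7f 7f 7f 7f 7f 7f 7f.
byte 0: 56 xor 7f = 29
byte 1: 85 xor 7f = fa
byte 2: cb xor 7f = b4
byte 3: 56 xor 7f = 29
byte 4: 49 xor 7f = 36
byte 5: be xor 7f = c1
byte 6: 51 xor 7f = 2e
byte 7: fd xor 7f = 82
byte 8: 2b xor 7f = 54
byte 9: 05 xor 7f = 7a

[41, 250, 180, 41, 54, 193, 46, 130, 84, 122]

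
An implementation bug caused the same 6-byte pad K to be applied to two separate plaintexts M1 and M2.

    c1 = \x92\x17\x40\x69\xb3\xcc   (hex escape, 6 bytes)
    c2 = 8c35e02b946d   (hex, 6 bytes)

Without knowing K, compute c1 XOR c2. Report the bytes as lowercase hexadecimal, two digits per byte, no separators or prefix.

1e22a04227a1

c1 ⊕ c2 = (M1 ⊕ K) ⊕ (M2 ⊕ K) = M1 ⊕ M2 — the shared key cancels under XOR.
byte 0: 92 XOR 8c = 1e
byte 1: 17 XOR 35 = 22
byte 2: 40 XOR e0 = a0
byte 3: 69 XOR 2b = 42
byte 4: b3 XOR 94 = 27
byte 5: cc XOR 6d = a1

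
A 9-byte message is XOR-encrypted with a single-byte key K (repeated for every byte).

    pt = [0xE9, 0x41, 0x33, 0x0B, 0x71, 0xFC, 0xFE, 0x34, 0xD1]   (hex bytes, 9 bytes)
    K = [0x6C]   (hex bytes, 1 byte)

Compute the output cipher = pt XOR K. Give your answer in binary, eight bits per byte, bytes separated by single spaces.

The 1-byte key repeats, so the effective keystream is 6c 6c 6c 6c 6c 6c 6c 6c 6c.
byte 0: e9 XOR 6c = 85
byte 1: 41 XOR 6c = 2d
byte 2: 33 XOR 6c = 5f
byte 3: 0b XOR 6c = 67
byte 4: 71 XOR 6c = 1d
byte 5: fc XOR 6c = 90
byte 6: fe XOR 6c = 92
byte 7: 34 XOR 6c = 58
byte 8: d1 XOR 6c = bd

10000101 00101101 01011111 01100111 00011101 10010000 10010010 01011000 10111101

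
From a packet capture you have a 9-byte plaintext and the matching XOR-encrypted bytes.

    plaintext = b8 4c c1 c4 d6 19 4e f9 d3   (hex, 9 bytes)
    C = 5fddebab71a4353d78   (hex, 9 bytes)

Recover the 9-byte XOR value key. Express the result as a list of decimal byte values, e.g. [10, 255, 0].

Since C = plaintext ⊕ key, XORing both sides with plaintext gives key = plaintext ⊕ C.
b8 xor 5f = e7
4c xor dd = 91
c1 xor eb = 2a
c4 xor ab = 6f
d6 xor 71 = a7
19 xor a4 = bd
4e xor 35 = 7b
f9 xor 3d = c4
d3 xor 78 = ab

[231, 145, 42, 111, 167, 189, 123, 196, 171]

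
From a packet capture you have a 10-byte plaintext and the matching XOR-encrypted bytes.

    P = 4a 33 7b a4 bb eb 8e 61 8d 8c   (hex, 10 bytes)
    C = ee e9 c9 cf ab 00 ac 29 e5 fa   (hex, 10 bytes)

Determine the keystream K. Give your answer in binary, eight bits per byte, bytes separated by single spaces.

10100100 11011010 10110010 01101011 00010000 11101011 00100010 01001000 01101000 01110110

Since C = P ⊕ K, XORing both sides with P gives K = P ⊕ C.
4a ⊕ ee = a4
33 ⊕ e9 = da
7b ⊕ c9 = b2
a4 ⊕ cf = 6b
bb ⊕ ab = 10
eb ⊕ 00 = eb
8e ⊕ ac = 22
61 ⊕ 29 = 48
8d ⊕ e5 = 68
8c ⊕ fa = 76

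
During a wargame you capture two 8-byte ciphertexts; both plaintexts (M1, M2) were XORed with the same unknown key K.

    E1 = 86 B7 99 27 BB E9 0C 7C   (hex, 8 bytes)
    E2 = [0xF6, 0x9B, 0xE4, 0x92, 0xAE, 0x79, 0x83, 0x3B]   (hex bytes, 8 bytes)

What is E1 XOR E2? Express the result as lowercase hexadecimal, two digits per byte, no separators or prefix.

702c7db515908f47

E1 ⊕ E2 = (M1 ⊕ K) ⊕ (M2 ⊕ K) = M1 ⊕ M2 — the shared key cancels under XOR.
byte 0: 10000110 XOR 11110110 = 01110000
byte 1: 10110111 XOR 10011011 = 00101100
byte 2: 10011001 XOR 11100100 = 01111101
byte 3: 00100111 XOR 10010010 = 10110101
byte 4: 10111011 XOR 10101110 = 00010101
byte 5: 11101001 XOR 01111001 = 10010000
byte 6: 00001100 XOR 10000011 = 10001111
byte 7: 01111100 XOR 00111011 = 01000111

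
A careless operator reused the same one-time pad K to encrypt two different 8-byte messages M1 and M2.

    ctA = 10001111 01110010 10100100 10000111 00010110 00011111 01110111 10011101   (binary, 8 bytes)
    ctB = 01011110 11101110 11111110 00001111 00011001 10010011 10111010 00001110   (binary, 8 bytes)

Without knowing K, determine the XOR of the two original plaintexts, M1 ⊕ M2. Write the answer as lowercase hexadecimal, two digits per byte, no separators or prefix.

d19c5a880f8ccd93

ctA ⊕ ctB = (M1 ⊕ K) ⊕ (M2 ⊕ K) = M1 ⊕ M2 — the shared key cancels under XOR.
8f ^ 5e = d1
72 ^ ee = 9c
a4 ^ fe = 5a
87 ^ 0f = 88
16 ^ 19 = 0f
1f ^ 93 = 8c
77 ^ ba = cd
9d ^ 0e = 93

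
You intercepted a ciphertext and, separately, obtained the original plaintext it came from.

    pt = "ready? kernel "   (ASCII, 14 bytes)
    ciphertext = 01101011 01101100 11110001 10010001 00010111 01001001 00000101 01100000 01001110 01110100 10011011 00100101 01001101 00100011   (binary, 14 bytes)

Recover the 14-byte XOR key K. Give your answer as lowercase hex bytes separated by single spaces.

Since ciphertext = pt ⊕ K, XORing both sides with pt gives K = pt ⊕ ciphertext.
72 xor 6b = 19
65 xor 6c = 09
61 xor f1 = 90
64 xor 91 = f5
79 xor 17 = 6e
3f xor 49 = 76
20 xor 05 = 25
6b xor 60 = 0b
65 xor 4e = 2b
72 xor 74 = 06
6e xor 9b = f5
65 xor 25 = 40
6c xor 4d = 21
20 xor 23 = 03

19 09 90 f5 6e 76 25 0b 2b 06 f5 40 21 03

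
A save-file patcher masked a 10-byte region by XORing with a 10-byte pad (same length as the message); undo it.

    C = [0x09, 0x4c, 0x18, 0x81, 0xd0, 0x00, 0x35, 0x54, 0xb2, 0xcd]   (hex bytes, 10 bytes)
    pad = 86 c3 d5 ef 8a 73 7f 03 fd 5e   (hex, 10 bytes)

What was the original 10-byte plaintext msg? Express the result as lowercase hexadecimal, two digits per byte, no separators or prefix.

8f8fcd6e5a734a574f93

XOR is its own inverse, so applying the key byte-wise gives the result directly.
  9 ^ 134 = 143
 76 ^ 195 = 143
 24 ^ 213 = 205
129 ^ 239 = 110
208 ^ 138 =  90
  0 ^ 115 = 115
 53 ^ 127 =  74
 84 ^   3 =  87
178 ^ 253 =  79
205 ^  94 = 147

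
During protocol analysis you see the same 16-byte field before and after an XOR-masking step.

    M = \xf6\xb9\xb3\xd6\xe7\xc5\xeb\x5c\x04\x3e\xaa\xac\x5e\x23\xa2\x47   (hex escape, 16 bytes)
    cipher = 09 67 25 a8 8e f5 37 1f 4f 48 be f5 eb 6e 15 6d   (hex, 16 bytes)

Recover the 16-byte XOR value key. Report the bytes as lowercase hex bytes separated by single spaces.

ff de 96 7e 69 30 dc 43 4b 76 14 59 b5 4d b7 2a

Since cipher = M ⊕ key, XORing both sides with M gives key = M ⊕ cipher.
byte 0: f6 ⊕ 09 = ff
byte 1: b9 ⊕ 67 = de
byte 2: b3 ⊕ 25 = 96
byte 3: d6 ⊕ a8 = 7e
byte 4: e7 ⊕ 8e = 69
byte 5: c5 ⊕ f5 = 30
byte 6: eb ⊕ 37 = dc
byte 7: 5c ⊕ 1f = 43
byte 8: 04 ⊕ 4f = 4b
byte 9: 3e ⊕ 48 = 76
byte 10: aa ⊕ be = 14
byte 11: ac ⊕ f5 = 59
byte 12: 5e ⊕ eb = b5
byte 13: 23 ⊕ 6e = 4d
byte 14: a2 ⊕ 15 = b7
byte 15: 47 ⊕ 6d = 2a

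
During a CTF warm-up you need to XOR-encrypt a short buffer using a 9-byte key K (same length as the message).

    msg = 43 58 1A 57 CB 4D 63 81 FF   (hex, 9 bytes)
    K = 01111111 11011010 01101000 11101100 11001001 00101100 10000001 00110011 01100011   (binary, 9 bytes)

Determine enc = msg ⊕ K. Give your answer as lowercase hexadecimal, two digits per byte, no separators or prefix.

3c8272bb0261e2b29c

43 XOR 7f = 3c
58 XOR da = 82
1a XOR 68 = 72
57 XOR ec = bb
cb XOR c9 = 02
4d XOR 2c = 61
63 XOR 81 = e2
81 XOR 33 = b2
ff XOR 63 = 9c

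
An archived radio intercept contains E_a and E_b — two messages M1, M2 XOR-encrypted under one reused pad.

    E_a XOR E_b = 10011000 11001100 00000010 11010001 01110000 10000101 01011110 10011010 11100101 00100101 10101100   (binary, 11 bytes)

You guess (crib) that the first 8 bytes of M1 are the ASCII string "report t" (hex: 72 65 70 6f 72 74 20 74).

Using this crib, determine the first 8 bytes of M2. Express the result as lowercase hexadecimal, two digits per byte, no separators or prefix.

eaa972be02f17eee

Since E_a ⊕ E_b = M1 ⊕ M2, XORing with the guessed M1 bytes yields the corresponding M2 bytes: M2 = (E_a ⊕ E_b) ⊕ M1.
152 ⊕ 114 = 234
204 ⊕ 101 = 169
  2 ⊕ 112 = 114
209 ⊕ 111 = 190
112 ⊕ 114 =   2
133 ⊕ 116 = 241
 94 ⊕  32 = 126
154 ⊕ 116 = 238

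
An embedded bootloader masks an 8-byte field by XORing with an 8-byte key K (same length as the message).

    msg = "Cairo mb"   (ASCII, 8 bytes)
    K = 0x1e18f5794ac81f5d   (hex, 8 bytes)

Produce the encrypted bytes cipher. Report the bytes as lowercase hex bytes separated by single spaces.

 67 XOR  30 =  93
 97 XOR  24 = 121
105 XOR 245 = 156
114 XOR 121 =  11
111 XOR  74 =  37
 32 XOR 200 = 232
109 XOR  31 = 114
 98 XOR  93 =  63

5d 79 9c 0b 25 e8 72 3f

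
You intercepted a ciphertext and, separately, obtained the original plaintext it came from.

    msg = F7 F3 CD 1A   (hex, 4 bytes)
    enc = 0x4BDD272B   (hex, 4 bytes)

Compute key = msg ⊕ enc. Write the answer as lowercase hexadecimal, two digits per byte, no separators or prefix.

bc2eea31

Since enc = msg ⊕ key, XORing both sides with msg gives key = msg ⊕ enc.
byte 0: f7 XOR 4b = bc
byte 1: f3 XOR dd = 2e
byte 2: cd XOR 27 = ea
byte 3: 1a XOR 2b = 31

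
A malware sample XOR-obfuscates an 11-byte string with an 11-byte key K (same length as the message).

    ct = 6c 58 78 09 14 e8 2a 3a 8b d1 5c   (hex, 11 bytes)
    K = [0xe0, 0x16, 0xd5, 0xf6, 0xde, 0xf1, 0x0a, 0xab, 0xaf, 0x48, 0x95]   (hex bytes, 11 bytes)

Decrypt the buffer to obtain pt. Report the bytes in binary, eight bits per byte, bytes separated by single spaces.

byte 0: 6c XOR e0 = 8c
byte 1: 58 XOR 16 = 4e
byte 2: 78 XOR d5 = ad
byte 3: 09 XOR f6 = ff
byte 4: 14 XOR de = ca
byte 5: e8 XOR f1 = 19
byte 6: 2a XOR 0a = 20
byte 7: 3a XOR ab = 91
byte 8: 8b XOR af = 24
byte 9: d1 XOR 48 = 99
byte 10: 5c XOR 95 = c9

10001100 01001110 10101101 11111111 11001010 00011001 00100000 10010001 00100100 10011001 11001001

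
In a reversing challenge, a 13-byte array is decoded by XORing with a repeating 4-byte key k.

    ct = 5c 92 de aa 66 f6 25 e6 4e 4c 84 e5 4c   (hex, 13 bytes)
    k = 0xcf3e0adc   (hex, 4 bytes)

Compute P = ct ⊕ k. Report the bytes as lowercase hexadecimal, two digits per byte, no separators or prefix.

The 4-byte key repeats, so the effective keystream is cf 3e 0a dc cf 3e 0a dc cf 3e 0a dc cf.
byte 0: 5c ⊕ cf = 93
byte 1: 92 ⊕ 3e = ac
byte 2: de ⊕ 0a = d4
byte 3: aa ⊕ dc = 76
byte 4: 66 ⊕ cf = a9
byte 5: f6 ⊕ 3e = c8
byte 6: 25 ⊕ 0a = 2f
byte 7: e6 ⊕ dc = 3a
byte 8: 4e ⊕ cf = 81
byte 9: 4c ⊕ 3e = 72
byte 10: 84 ⊕ 0a = 8e
byte 11: e5 ⊕ dc = 39
byte 12: 4c ⊕ cf = 83

93acd476a9c82f3a81728e3983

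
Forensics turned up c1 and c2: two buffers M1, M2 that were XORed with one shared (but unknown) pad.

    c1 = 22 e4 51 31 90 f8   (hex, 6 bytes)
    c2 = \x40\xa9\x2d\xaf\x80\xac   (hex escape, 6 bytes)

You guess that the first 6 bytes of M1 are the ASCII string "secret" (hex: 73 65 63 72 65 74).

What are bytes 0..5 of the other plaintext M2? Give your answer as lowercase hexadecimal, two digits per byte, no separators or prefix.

11281fec7520

First, c1 ⊕ c2 = (M1 ⊕ K) ⊕ (M2 ⊕ K) = M1 ⊕ M2, so the key drops out. Then M2 = (M1 ⊕ M2) ⊕ M1 over the first 6 bytes.
byte 0: (22 xor 40) xor 73 = 62 xor 73 = 11
byte 1: (e4 xor a9) xor 65 = 4d xor 65 = 28
byte 2: (51 xor 2d) xor 63 = 7c xor 63 = 1f
byte 3: (31 xor af) xor 72 = 9e xor 72 = ec
byte 4: (90 xor 80) xor 65 = 10 xor 65 = 75
byte 5: (f8 xor ac) xor 74 = 54 xor 74 = 20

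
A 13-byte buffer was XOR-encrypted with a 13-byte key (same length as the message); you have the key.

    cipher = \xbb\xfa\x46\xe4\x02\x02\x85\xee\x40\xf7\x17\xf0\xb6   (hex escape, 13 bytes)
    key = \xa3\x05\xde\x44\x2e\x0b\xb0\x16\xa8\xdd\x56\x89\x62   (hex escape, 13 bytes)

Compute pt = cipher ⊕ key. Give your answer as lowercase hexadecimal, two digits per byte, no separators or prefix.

18ff98a02c0935f8e82a4179d4

byte 0: bb ^ a3 = 18
byte 1: fa ^ 05 = ff
byte 2: 46 ^ de = 98
byte 3: e4 ^ 44 = a0
byte 4: 02 ^ 2e = 2c
byte 5: 02 ^ 0b = 09
byte 6: 85 ^ b0 = 35
byte 7: ee ^ 16 = f8
byte 8: 40 ^ a8 = e8
byte 9: f7 ^ dd = 2a
byte 10: 17 ^ 56 = 41
byte 11: f0 ^ 89 = 79
byte 12: b6 ^ 62 = d4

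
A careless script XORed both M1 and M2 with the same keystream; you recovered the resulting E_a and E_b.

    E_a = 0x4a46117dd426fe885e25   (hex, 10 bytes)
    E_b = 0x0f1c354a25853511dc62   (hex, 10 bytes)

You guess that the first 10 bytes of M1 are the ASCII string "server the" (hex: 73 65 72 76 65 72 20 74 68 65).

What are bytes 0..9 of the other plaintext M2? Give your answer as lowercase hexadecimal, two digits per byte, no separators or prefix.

363f564194d1ebedea22

First, E_a ⊕ E_b = (M1 ⊕ K) ⊕ (M2 ⊕ K) = M1 ⊕ M2, so the key drops out. Then M2 = (M1 ⊕ M2) ⊕ M1 over the first 10 bytes.
byte 0: (4a ⊕ 0f) ⊕ 73 = 45 ⊕ 73 = 36
byte 1: (46 ⊕ 1c) ⊕ 65 = 5a ⊕ 65 = 3f
byte 2: (11 ⊕ 35) ⊕ 72 = 24 ⊕ 72 = 56
byte 3: (7d ⊕ 4a) ⊕ 76 = 37 ⊕ 76 = 41
byte 4: (d4 ⊕ 25) ⊕ 65 = f1 ⊕ 65 = 94
byte 5: (26 ⊕ 85) ⊕ 72 = a3 ⊕ 72 = d1
byte 6: (fe ⊕ 35) ⊕ 20 = cb ⊕ 20 = eb
byte 7: (88 ⊕ 11) ⊕ 74 = 99 ⊕ 74 = ed
byte 8: (5e ⊕ dc) ⊕ 68 = 82 ⊕ 68 = ea
byte 9: (25 ⊕ 62) ⊕ 65 = 47 ⊕ 65 = 22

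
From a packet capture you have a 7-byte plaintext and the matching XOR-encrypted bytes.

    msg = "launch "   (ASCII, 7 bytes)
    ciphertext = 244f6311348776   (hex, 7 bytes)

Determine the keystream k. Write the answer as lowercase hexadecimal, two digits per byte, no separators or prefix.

Since ciphertext = msg ⊕ k, XORing both sides with msg gives k = msg ⊕ ciphertext.
108 XOR  36 =  72
 97 XOR  79 =  46
117 XOR  99 =  22
110 XOR  17 = 127
 99 XOR  52 =  87
104 XOR 135 = 239
 32 XOR 118 =  86

482e167f57ef56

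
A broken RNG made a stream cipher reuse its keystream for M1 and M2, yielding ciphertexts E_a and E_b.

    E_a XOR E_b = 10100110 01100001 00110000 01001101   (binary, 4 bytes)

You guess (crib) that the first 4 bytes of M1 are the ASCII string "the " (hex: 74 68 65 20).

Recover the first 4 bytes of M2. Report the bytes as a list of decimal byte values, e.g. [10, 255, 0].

[210, 9, 85, 109]

Since E_a ⊕ E_b = M1 ⊕ M2, XORing with the guessed M1 bytes yields the corresponding M2 bytes: M2 = (E_a ⊕ E_b) ⊕ M1.
byte 0: a6 ⊕ 74 = d2
byte 1: 61 ⊕ 68 = 09
byte 2: 30 ⊕ 65 = 55
byte 3: 4d ⊕ 20 = 6d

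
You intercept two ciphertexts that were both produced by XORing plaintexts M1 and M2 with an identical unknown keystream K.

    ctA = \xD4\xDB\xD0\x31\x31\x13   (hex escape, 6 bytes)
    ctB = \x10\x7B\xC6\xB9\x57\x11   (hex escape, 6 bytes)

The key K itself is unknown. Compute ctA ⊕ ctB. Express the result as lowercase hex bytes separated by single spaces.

ctA ⊕ ctB = (M1 ⊕ K) ⊕ (M2 ⊕ K) = M1 ⊕ M2 — the shared key cancels under XOR.
byte 0: d4 XOR 10 = c4
byte 1: db XOR 7b = a0
byte 2: d0 XOR c6 = 16
byte 3: 31 XOR b9 = 88
byte 4: 31 XOR 57 = 66
byte 5: 13 XOR 11 = 02

c4 a0 16 88 66 02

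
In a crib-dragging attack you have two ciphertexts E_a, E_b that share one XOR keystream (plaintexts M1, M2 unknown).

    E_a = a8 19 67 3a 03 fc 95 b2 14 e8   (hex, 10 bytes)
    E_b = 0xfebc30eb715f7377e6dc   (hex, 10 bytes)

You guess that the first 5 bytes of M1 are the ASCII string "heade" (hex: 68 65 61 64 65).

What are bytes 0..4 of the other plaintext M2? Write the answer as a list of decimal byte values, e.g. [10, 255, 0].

[62, 192, 54, 181, 23]

First, E_a ⊕ E_b = (M1 ⊕ K) ⊕ (M2 ⊕ K) = M1 ⊕ M2, so the key drops out. Then M2 = (M1 ⊕ M2) ⊕ M1 over the first 5 bytes.
byte 0: (a8 ^ fe) ^ 68 = 56 ^ 68 = 3e
byte 1: (19 ^ bc) ^ 65 = a5 ^ 65 = c0
byte 2: (67 ^ 30) ^ 61 = 57 ^ 61 = 36
byte 3: (3a ^ eb) ^ 64 = d1 ^ 64 = b5
byte 4: (03 ^ 71) ^ 65 = 72 ^ 65 = 17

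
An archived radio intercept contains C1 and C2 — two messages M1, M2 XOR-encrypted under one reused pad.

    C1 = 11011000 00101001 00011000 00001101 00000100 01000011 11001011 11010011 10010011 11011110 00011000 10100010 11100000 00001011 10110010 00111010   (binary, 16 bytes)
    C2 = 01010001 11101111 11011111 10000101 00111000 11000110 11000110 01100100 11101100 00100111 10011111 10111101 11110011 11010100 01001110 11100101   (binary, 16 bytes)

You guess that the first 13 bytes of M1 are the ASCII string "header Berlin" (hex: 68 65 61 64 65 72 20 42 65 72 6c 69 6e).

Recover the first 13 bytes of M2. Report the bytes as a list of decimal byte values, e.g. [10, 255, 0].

[225, 163, 166, 236, 89, 247, 45, 245, 26, 139, 235, 118, 125]

First, C1 ⊕ C2 = (M1 ⊕ K) ⊕ (M2 ⊕ K) = M1 ⊕ M2, so the key drops out. Then M2 = (M1 ⊕ M2) ⊕ M1 over the first 13 bytes.
byte 0: (d8 xor 51) xor 68 = 89 xor 68 = e1
byte 1: (29 xor ef) xor 65 = c6 xor 65 = a3
byte 2: (18 xor df) xor 61 = c7 xor 61 = a6
byte 3: (0d xor 85) xor 64 = 88 xor 64 = ec
byte 4: (04 xor 38) xor 65 = 3c xor 65 = 59
byte 5: (43 xor c6) xor 72 = 85 xor 72 = f7
byte 6: (cb xor c6) xor 20 = 0d xor 20 = 2d
byte 7: (d3 xor 64) xor 42 = b7 xor 42 = f5
byte 8: (93 xor ec) xor 65 = 7f xor 65 = 1a
byte 9: (de xor 27) xor 72 = f9 xor 72 = 8b
byte 10: (18 xor 9f) xor 6c = 87 xor 6c = eb
byte 11: (a2 xor bd) xor 69 = 1f xor 69 = 76
byte 12: (e0 xor f3) xor 6e = 13 xor 6e = 7d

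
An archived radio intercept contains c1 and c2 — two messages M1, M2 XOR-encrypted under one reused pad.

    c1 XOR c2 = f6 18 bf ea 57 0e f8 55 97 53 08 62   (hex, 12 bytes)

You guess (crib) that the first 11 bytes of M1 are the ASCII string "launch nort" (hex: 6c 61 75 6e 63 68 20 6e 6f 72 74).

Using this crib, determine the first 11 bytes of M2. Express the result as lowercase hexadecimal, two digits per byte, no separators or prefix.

9a79ca843466d83bf8217c

Since c1 ⊕ c2 = M1 ⊕ M2, XORing with the guessed M1 bytes yields the corresponding M2 bytes: M2 = (c1 ⊕ c2) ⊕ M1.
f6 xor 6c = 9a
18 xor 61 = 79
bf xor 75 = ca
ea xor 6e = 84
57 xor 63 = 34
0e xor 68 = 66
f8 xor 20 = d8
55 xor 6e = 3b
97 xor 6f = f8
53 xor 72 = 21
08 xor 74 = 7c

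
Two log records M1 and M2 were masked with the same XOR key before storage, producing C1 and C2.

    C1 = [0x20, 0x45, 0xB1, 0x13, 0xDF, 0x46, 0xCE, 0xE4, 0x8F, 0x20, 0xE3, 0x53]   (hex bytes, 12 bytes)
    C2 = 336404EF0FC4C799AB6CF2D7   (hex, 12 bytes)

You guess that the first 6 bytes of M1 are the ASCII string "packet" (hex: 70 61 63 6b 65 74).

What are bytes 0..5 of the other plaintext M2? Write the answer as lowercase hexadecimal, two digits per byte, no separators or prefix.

6340d697b5f6

First, C1 ⊕ C2 = (M1 ⊕ K) ⊕ (M2 ⊕ K) = M1 ⊕ M2, so the key drops out. Then M2 = (M1 ⊕ M2) ⊕ M1 over the first 6 bytes.
byte 0: (20 ^ 33) ^ 70 = 13 ^ 70 = 63
byte 1: (45 ^ 64) ^ 61 = 21 ^ 61 = 40
byte 2: (b1 ^ 04) ^ 63 = b5 ^ 63 = d6
byte 3: (13 ^ ef) ^ 6b = fc ^ 6b = 97
byte 4: (df ^ 0f) ^ 65 = d0 ^ 65 = b5
byte 5: (46 ^ c4) ^ 74 = 82 ^ 74 = f6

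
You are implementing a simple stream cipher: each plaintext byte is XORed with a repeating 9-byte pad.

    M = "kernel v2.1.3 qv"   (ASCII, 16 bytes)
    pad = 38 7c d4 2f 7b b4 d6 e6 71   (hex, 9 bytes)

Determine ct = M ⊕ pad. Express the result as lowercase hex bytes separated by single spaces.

53 19 a6 41 1e d8 f6 90 43 16 4d fa 1c 5b c5 a0

The 9-byte key repeats, so the effective keystream is 38 7c d4 2f 7b b4 d6 e6 71 38 7c d4 2f 7b b4 d6.
byte 0: 107 xor  56 =  83
byte 1: 101 xor 124 =  25
byte 2: 114 xor 212 = 166
byte 3: 110 xor  47 =  65
byte 4: 101 xor 123 =  30
byte 5: 108 xor 180 = 216
byte 6:  32 xor 214 = 246
byte 7: 118 xor 230 = 144
byte 8:  50 xor 113 =  67
byte 9:  46 xor  56 =  22
byte 10:  49 xor 124 =  77
byte 11:  46 xor 212 = 250
byte 12:  51 xor  47 =  28
byte 13:  32 xor 123 =  91
byte 14: 113 xor 180 = 197
byte 15: 118 xor 214 = 160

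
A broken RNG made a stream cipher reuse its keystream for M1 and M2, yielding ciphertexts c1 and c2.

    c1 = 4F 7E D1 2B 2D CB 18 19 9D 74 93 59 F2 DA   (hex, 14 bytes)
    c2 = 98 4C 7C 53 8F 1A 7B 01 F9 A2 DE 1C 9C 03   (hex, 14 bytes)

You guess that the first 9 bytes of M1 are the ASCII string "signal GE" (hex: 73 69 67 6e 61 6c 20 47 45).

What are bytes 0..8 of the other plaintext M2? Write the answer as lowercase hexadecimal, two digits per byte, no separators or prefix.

a45bca16c3bd435f21

First, c1 ⊕ c2 = (M1 ⊕ K) ⊕ (M2 ⊕ K) = M1 ⊕ M2, so the key drops out. Then M2 = (M1 ⊕ M2) ⊕ M1 over the first 9 bytes.
byte 0: (4f ⊕ 98) ⊕ 73 = d7 ⊕ 73 = a4
byte 1: (7e ⊕ 4c) ⊕ 69 = 32 ⊕ 69 = 5b
byte 2: (d1 ⊕ 7c) ⊕ 67 = ad ⊕ 67 = ca
byte 3: (2b ⊕ 53) ⊕ 6e = 78 ⊕ 6e = 16
byte 4: (2d ⊕ 8f) ⊕ 61 = a2 ⊕ 61 = c3
byte 5: (cb ⊕ 1a) ⊕ 6c = d1 ⊕ 6c = bd
byte 6: (18 ⊕ 7b) ⊕ 20 = 63 ⊕ 20 = 43
byte 7: (19 ⊕ 01) ⊕ 47 = 18 ⊕ 47 = 5f
byte 8: (9d ⊕ f9) ⊕ 45 = 64 ⊕ 45 = 21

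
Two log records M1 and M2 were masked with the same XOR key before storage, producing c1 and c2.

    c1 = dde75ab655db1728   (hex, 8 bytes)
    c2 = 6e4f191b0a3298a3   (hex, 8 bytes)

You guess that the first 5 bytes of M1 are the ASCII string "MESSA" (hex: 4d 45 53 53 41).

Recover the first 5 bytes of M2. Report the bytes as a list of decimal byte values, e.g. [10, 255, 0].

First, c1 ⊕ c2 = (M1 ⊕ K) ⊕ (M2 ⊕ K) = M1 ⊕ M2, so the key drops out. Then M2 = (M1 ⊕ M2) ⊕ M1 over the first 5 bytes.
byte 0: (dd ⊕ 6e) ⊕ 4d = b3 ⊕ 4d = fe
byte 1: (e7 ⊕ 4f) ⊕ 45 = a8 ⊕ 45 = ed
byte 2: (5a ⊕ 19) ⊕ 53 = 43 ⊕ 53 = 10
byte 3: (b6 ⊕ 1b) ⊕ 53 = ad ⊕ 53 = fe
byte 4: (55 ⊕ 0a) ⊕ 41 = 5f ⊕ 41 = 1e

[254, 237, 16, 254, 30]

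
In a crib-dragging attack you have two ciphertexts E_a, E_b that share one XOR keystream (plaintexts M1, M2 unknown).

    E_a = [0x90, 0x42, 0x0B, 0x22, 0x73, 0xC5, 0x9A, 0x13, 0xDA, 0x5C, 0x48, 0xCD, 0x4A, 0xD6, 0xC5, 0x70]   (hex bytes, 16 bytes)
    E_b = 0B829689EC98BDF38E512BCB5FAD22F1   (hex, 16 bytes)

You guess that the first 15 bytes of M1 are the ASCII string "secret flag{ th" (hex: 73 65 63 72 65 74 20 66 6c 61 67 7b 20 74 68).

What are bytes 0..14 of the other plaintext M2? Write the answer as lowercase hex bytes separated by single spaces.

First, E_a ⊕ E_b = (M1 ⊕ K) ⊕ (M2 ⊕ K) = M1 ⊕ M2, so the key drops out. Then M2 = (M1 ⊕ M2) ⊕ M1 over the first 15 bytes.
byte 0: (90 XOR 0b) XOR 73 = 9b XOR 73 = e8
byte 1: (42 XOR 82) XOR 65 = c0 XOR 65 = a5
byte 2: (0b XOR 96) XOR 63 = 9d XOR 63 = fe
byte 3: (22 XOR 89) XOR 72 = ab XOR 72 = d9
byte 4: (73 XOR ec) XOR 65 = 9f XOR 65 = fa
byte 5: (c5 XOR 98) XOR 74 = 5d XOR 74 = 29
byte 6: (9a XOR bd) XOR 20 = 27 XOR 20 = 07
byte 7: (13 XOR f3) XOR 66 = e0 XOR 66 = 86
byte 8: (da XOR 8e) XOR 6c = 54 XOR 6c = 38
byte 9: (5c XOR 51) XOR 61 = 0d XOR 61 = 6c
byte 10: (48 XOR 2b) XOR 67 = 63 XOR 67 = 04
byte 11: (cd XOR cb) XOR 7b = 06 XOR 7b = 7d
byte 12: (4a XOR 5f) XOR 20 = 15 XOR 20 = 35
byte 13: (d6 XOR ad) XOR 74 = 7b XOR 74 = 0f
byte 14: (c5 XOR 22) XOR 68 = e7 XOR 68 = 8f

e8 a5 fe d9 fa 29 07 86 38 6c 04 7d 35 0f 8f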